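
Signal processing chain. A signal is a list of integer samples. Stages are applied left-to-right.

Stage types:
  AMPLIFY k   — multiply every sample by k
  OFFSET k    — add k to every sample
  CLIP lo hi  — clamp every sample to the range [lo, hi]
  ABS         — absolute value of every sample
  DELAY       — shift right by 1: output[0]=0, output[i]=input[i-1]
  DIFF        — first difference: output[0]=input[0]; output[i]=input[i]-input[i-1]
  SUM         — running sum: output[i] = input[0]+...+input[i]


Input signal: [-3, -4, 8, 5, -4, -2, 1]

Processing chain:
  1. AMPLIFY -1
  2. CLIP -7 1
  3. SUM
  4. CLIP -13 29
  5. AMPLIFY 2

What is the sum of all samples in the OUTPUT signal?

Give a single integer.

Answer: -76

Derivation:
Input: [-3, -4, 8, 5, -4, -2, 1]
Stage 1 (AMPLIFY -1): -3*-1=3, -4*-1=4, 8*-1=-8, 5*-1=-5, -4*-1=4, -2*-1=2, 1*-1=-1 -> [3, 4, -8, -5, 4, 2, -1]
Stage 2 (CLIP -7 1): clip(3,-7,1)=1, clip(4,-7,1)=1, clip(-8,-7,1)=-7, clip(-5,-7,1)=-5, clip(4,-7,1)=1, clip(2,-7,1)=1, clip(-1,-7,1)=-1 -> [1, 1, -7, -5, 1, 1, -1]
Stage 3 (SUM): sum[0..0]=1, sum[0..1]=2, sum[0..2]=-5, sum[0..3]=-10, sum[0..4]=-9, sum[0..5]=-8, sum[0..6]=-9 -> [1, 2, -5, -10, -9, -8, -9]
Stage 4 (CLIP -13 29): clip(1,-13,29)=1, clip(2,-13,29)=2, clip(-5,-13,29)=-5, clip(-10,-13,29)=-10, clip(-9,-13,29)=-9, clip(-8,-13,29)=-8, clip(-9,-13,29)=-9 -> [1, 2, -5, -10, -9, -8, -9]
Stage 5 (AMPLIFY 2): 1*2=2, 2*2=4, -5*2=-10, -10*2=-20, -9*2=-18, -8*2=-16, -9*2=-18 -> [2, 4, -10, -20, -18, -16, -18]
Output sum: -76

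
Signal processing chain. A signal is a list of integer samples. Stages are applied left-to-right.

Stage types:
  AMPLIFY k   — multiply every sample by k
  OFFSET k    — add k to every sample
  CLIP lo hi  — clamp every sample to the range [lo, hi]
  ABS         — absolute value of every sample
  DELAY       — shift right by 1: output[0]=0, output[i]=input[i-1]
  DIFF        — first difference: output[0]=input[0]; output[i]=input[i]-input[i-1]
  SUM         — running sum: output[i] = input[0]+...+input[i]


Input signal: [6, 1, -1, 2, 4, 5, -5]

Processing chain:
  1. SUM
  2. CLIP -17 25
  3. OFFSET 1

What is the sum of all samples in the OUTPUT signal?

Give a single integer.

Input: [6, 1, -1, 2, 4, 5, -5]
Stage 1 (SUM): sum[0..0]=6, sum[0..1]=7, sum[0..2]=6, sum[0..3]=8, sum[0..4]=12, sum[0..5]=17, sum[0..6]=12 -> [6, 7, 6, 8, 12, 17, 12]
Stage 2 (CLIP -17 25): clip(6,-17,25)=6, clip(7,-17,25)=7, clip(6,-17,25)=6, clip(8,-17,25)=8, clip(12,-17,25)=12, clip(17,-17,25)=17, clip(12,-17,25)=12 -> [6, 7, 6, 8, 12, 17, 12]
Stage 3 (OFFSET 1): 6+1=7, 7+1=8, 6+1=7, 8+1=9, 12+1=13, 17+1=18, 12+1=13 -> [7, 8, 7, 9, 13, 18, 13]
Output sum: 75

Answer: 75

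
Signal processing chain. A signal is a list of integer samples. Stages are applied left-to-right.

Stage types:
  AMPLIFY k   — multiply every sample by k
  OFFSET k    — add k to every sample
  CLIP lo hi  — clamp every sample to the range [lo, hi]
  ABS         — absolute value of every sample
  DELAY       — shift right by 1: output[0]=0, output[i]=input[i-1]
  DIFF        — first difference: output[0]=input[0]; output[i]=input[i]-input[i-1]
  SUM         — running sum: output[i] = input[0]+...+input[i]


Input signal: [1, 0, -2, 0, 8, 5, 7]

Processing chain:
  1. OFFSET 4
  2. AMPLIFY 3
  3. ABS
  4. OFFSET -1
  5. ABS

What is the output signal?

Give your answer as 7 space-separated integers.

Input: [1, 0, -2, 0, 8, 5, 7]
Stage 1 (OFFSET 4): 1+4=5, 0+4=4, -2+4=2, 0+4=4, 8+4=12, 5+4=9, 7+4=11 -> [5, 4, 2, 4, 12, 9, 11]
Stage 2 (AMPLIFY 3): 5*3=15, 4*3=12, 2*3=6, 4*3=12, 12*3=36, 9*3=27, 11*3=33 -> [15, 12, 6, 12, 36, 27, 33]
Stage 3 (ABS): |15|=15, |12|=12, |6|=6, |12|=12, |36|=36, |27|=27, |33|=33 -> [15, 12, 6, 12, 36, 27, 33]
Stage 4 (OFFSET -1): 15+-1=14, 12+-1=11, 6+-1=5, 12+-1=11, 36+-1=35, 27+-1=26, 33+-1=32 -> [14, 11, 5, 11, 35, 26, 32]
Stage 5 (ABS): |14|=14, |11|=11, |5|=5, |11|=11, |35|=35, |26|=26, |32|=32 -> [14, 11, 5, 11, 35, 26, 32]

Answer: 14 11 5 11 35 26 32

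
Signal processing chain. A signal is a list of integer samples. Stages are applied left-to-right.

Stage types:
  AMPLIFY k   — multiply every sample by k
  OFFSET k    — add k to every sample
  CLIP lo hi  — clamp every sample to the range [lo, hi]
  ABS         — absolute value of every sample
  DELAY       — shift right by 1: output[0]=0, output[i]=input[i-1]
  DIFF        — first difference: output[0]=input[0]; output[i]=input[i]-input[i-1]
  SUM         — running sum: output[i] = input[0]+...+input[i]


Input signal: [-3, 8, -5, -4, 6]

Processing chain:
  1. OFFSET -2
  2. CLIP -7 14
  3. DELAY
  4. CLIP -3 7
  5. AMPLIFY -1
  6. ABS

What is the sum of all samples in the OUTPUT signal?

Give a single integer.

Answer: 15

Derivation:
Input: [-3, 8, -5, -4, 6]
Stage 1 (OFFSET -2): -3+-2=-5, 8+-2=6, -5+-2=-7, -4+-2=-6, 6+-2=4 -> [-5, 6, -7, -6, 4]
Stage 2 (CLIP -7 14): clip(-5,-7,14)=-5, clip(6,-7,14)=6, clip(-7,-7,14)=-7, clip(-6,-7,14)=-6, clip(4,-7,14)=4 -> [-5, 6, -7, -6, 4]
Stage 3 (DELAY): [0, -5, 6, -7, -6] = [0, -5, 6, -7, -6] -> [0, -5, 6, -7, -6]
Stage 4 (CLIP -3 7): clip(0,-3,7)=0, clip(-5,-3,7)=-3, clip(6,-3,7)=6, clip(-7,-3,7)=-3, clip(-6,-3,7)=-3 -> [0, -3, 6, -3, -3]
Stage 5 (AMPLIFY -1): 0*-1=0, -3*-1=3, 6*-1=-6, -3*-1=3, -3*-1=3 -> [0, 3, -6, 3, 3]
Stage 6 (ABS): |0|=0, |3|=3, |-6|=6, |3|=3, |3|=3 -> [0, 3, 6, 3, 3]
Output sum: 15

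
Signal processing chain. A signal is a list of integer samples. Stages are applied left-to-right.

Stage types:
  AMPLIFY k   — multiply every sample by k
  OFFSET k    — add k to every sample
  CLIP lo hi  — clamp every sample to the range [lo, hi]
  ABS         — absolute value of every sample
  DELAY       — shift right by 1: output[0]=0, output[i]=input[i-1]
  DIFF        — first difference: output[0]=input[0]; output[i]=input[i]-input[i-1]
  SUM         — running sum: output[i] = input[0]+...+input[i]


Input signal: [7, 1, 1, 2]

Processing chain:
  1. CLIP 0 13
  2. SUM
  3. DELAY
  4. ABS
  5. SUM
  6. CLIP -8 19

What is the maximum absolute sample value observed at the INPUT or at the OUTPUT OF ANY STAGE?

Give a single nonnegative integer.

Answer: 24

Derivation:
Input: [7, 1, 1, 2] (max |s|=7)
Stage 1 (CLIP 0 13): clip(7,0,13)=7, clip(1,0,13)=1, clip(1,0,13)=1, clip(2,0,13)=2 -> [7, 1, 1, 2] (max |s|=7)
Stage 2 (SUM): sum[0..0]=7, sum[0..1]=8, sum[0..2]=9, sum[0..3]=11 -> [7, 8, 9, 11] (max |s|=11)
Stage 3 (DELAY): [0, 7, 8, 9] = [0, 7, 8, 9] -> [0, 7, 8, 9] (max |s|=9)
Stage 4 (ABS): |0|=0, |7|=7, |8|=8, |9|=9 -> [0, 7, 8, 9] (max |s|=9)
Stage 5 (SUM): sum[0..0]=0, sum[0..1]=7, sum[0..2]=15, sum[0..3]=24 -> [0, 7, 15, 24] (max |s|=24)
Stage 6 (CLIP -8 19): clip(0,-8,19)=0, clip(7,-8,19)=7, clip(15,-8,19)=15, clip(24,-8,19)=19 -> [0, 7, 15, 19] (max |s|=19)
Overall max amplitude: 24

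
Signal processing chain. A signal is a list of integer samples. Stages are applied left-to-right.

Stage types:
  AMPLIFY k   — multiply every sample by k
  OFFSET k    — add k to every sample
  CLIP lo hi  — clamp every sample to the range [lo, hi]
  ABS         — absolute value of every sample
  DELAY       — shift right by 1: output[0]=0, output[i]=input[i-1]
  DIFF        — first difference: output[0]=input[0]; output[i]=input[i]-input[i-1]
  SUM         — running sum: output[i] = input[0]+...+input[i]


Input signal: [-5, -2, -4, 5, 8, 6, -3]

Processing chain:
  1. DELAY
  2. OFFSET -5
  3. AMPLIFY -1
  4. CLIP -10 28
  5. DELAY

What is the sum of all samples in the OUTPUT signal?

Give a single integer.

Answer: 28

Derivation:
Input: [-5, -2, -4, 5, 8, 6, -3]
Stage 1 (DELAY): [0, -5, -2, -4, 5, 8, 6] = [0, -5, -2, -4, 5, 8, 6] -> [0, -5, -2, -4, 5, 8, 6]
Stage 2 (OFFSET -5): 0+-5=-5, -5+-5=-10, -2+-5=-7, -4+-5=-9, 5+-5=0, 8+-5=3, 6+-5=1 -> [-5, -10, -7, -9, 0, 3, 1]
Stage 3 (AMPLIFY -1): -5*-1=5, -10*-1=10, -7*-1=7, -9*-1=9, 0*-1=0, 3*-1=-3, 1*-1=-1 -> [5, 10, 7, 9, 0, -3, -1]
Stage 4 (CLIP -10 28): clip(5,-10,28)=5, clip(10,-10,28)=10, clip(7,-10,28)=7, clip(9,-10,28)=9, clip(0,-10,28)=0, clip(-3,-10,28)=-3, clip(-1,-10,28)=-1 -> [5, 10, 7, 9, 0, -3, -1]
Stage 5 (DELAY): [0, 5, 10, 7, 9, 0, -3] = [0, 5, 10, 7, 9, 0, -3] -> [0, 5, 10, 7, 9, 0, -3]
Output sum: 28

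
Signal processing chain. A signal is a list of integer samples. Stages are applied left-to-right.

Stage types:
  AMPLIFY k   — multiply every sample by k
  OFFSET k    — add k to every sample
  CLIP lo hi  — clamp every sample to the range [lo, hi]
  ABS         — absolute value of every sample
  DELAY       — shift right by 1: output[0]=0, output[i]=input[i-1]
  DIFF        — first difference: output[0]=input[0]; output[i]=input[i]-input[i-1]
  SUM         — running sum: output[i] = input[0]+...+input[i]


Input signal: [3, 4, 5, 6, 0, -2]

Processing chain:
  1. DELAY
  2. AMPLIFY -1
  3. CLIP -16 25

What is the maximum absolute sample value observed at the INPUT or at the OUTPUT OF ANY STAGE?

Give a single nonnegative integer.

Answer: 6

Derivation:
Input: [3, 4, 5, 6, 0, -2] (max |s|=6)
Stage 1 (DELAY): [0, 3, 4, 5, 6, 0] = [0, 3, 4, 5, 6, 0] -> [0, 3, 4, 5, 6, 0] (max |s|=6)
Stage 2 (AMPLIFY -1): 0*-1=0, 3*-1=-3, 4*-1=-4, 5*-1=-5, 6*-1=-6, 0*-1=0 -> [0, -3, -4, -5, -6, 0] (max |s|=6)
Stage 3 (CLIP -16 25): clip(0,-16,25)=0, clip(-3,-16,25)=-3, clip(-4,-16,25)=-4, clip(-5,-16,25)=-5, clip(-6,-16,25)=-6, clip(0,-16,25)=0 -> [0, -3, -4, -5, -6, 0] (max |s|=6)
Overall max amplitude: 6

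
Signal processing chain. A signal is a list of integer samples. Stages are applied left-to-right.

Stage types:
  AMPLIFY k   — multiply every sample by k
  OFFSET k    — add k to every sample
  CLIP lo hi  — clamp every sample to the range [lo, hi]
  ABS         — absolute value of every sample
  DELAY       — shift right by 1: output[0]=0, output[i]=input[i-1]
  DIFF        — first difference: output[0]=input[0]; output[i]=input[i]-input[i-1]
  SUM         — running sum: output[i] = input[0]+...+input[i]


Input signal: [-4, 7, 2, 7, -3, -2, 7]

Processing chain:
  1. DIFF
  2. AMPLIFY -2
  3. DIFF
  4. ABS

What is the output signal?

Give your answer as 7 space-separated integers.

Answer: 8 30 32 20 30 22 16

Derivation:
Input: [-4, 7, 2, 7, -3, -2, 7]
Stage 1 (DIFF): s[0]=-4, 7--4=11, 2-7=-5, 7-2=5, -3-7=-10, -2--3=1, 7--2=9 -> [-4, 11, -5, 5, -10, 1, 9]
Stage 2 (AMPLIFY -2): -4*-2=8, 11*-2=-22, -5*-2=10, 5*-2=-10, -10*-2=20, 1*-2=-2, 9*-2=-18 -> [8, -22, 10, -10, 20, -2, -18]
Stage 3 (DIFF): s[0]=8, -22-8=-30, 10--22=32, -10-10=-20, 20--10=30, -2-20=-22, -18--2=-16 -> [8, -30, 32, -20, 30, -22, -16]
Stage 4 (ABS): |8|=8, |-30|=30, |32|=32, |-20|=20, |30|=30, |-22|=22, |-16|=16 -> [8, 30, 32, 20, 30, 22, 16]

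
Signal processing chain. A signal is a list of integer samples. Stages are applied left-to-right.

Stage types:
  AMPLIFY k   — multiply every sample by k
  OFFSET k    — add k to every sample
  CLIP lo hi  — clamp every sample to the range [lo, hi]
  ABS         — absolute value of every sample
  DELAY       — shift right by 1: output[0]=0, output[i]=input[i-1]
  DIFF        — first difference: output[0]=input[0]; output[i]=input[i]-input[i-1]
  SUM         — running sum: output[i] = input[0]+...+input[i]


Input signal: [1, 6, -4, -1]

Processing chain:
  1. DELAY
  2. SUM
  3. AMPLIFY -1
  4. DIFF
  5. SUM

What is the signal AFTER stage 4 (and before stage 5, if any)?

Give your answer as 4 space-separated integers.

Answer: 0 -1 -6 4

Derivation:
Input: [1, 6, -4, -1]
Stage 1 (DELAY): [0, 1, 6, -4] = [0, 1, 6, -4] -> [0, 1, 6, -4]
Stage 2 (SUM): sum[0..0]=0, sum[0..1]=1, sum[0..2]=7, sum[0..3]=3 -> [0, 1, 7, 3]
Stage 3 (AMPLIFY -1): 0*-1=0, 1*-1=-1, 7*-1=-7, 3*-1=-3 -> [0, -1, -7, -3]
Stage 4 (DIFF): s[0]=0, -1-0=-1, -7--1=-6, -3--7=4 -> [0, -1, -6, 4]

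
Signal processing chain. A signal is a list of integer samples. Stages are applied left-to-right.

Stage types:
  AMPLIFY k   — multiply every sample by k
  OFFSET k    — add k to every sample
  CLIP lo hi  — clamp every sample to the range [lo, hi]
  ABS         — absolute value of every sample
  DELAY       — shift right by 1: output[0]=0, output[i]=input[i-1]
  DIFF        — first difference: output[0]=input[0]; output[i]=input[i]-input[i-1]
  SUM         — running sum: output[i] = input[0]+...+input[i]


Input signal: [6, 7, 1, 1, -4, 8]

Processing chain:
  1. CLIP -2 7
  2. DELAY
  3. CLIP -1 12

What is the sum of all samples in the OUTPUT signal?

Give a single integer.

Answer: 14

Derivation:
Input: [6, 7, 1, 1, -4, 8]
Stage 1 (CLIP -2 7): clip(6,-2,7)=6, clip(7,-2,7)=7, clip(1,-2,7)=1, clip(1,-2,7)=1, clip(-4,-2,7)=-2, clip(8,-2,7)=7 -> [6, 7, 1, 1, -2, 7]
Stage 2 (DELAY): [0, 6, 7, 1, 1, -2] = [0, 6, 7, 1, 1, -2] -> [0, 6, 7, 1, 1, -2]
Stage 3 (CLIP -1 12): clip(0,-1,12)=0, clip(6,-1,12)=6, clip(7,-1,12)=7, clip(1,-1,12)=1, clip(1,-1,12)=1, clip(-2,-1,12)=-1 -> [0, 6, 7, 1, 1, -1]
Output sum: 14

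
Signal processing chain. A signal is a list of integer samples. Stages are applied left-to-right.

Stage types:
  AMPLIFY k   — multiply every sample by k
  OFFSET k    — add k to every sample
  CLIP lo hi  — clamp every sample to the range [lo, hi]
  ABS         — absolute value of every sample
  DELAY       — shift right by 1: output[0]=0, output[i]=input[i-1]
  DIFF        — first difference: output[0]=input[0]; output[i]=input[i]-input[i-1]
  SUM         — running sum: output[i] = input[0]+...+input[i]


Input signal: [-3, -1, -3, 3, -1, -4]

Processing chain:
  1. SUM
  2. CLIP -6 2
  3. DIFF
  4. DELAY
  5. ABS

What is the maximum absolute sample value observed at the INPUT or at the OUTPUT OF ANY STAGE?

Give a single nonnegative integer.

Input: [-3, -1, -3, 3, -1, -4] (max |s|=4)
Stage 1 (SUM): sum[0..0]=-3, sum[0..1]=-4, sum[0..2]=-7, sum[0..3]=-4, sum[0..4]=-5, sum[0..5]=-9 -> [-3, -4, -7, -4, -5, -9] (max |s|=9)
Stage 2 (CLIP -6 2): clip(-3,-6,2)=-3, clip(-4,-6,2)=-4, clip(-7,-6,2)=-6, clip(-4,-6,2)=-4, clip(-5,-6,2)=-5, clip(-9,-6,2)=-6 -> [-3, -4, -6, -4, -5, -6] (max |s|=6)
Stage 3 (DIFF): s[0]=-3, -4--3=-1, -6--4=-2, -4--6=2, -5--4=-1, -6--5=-1 -> [-3, -1, -2, 2, -1, -1] (max |s|=3)
Stage 4 (DELAY): [0, -3, -1, -2, 2, -1] = [0, -3, -1, -2, 2, -1] -> [0, -3, -1, -2, 2, -1] (max |s|=3)
Stage 5 (ABS): |0|=0, |-3|=3, |-1|=1, |-2|=2, |2|=2, |-1|=1 -> [0, 3, 1, 2, 2, 1] (max |s|=3)
Overall max amplitude: 9

Answer: 9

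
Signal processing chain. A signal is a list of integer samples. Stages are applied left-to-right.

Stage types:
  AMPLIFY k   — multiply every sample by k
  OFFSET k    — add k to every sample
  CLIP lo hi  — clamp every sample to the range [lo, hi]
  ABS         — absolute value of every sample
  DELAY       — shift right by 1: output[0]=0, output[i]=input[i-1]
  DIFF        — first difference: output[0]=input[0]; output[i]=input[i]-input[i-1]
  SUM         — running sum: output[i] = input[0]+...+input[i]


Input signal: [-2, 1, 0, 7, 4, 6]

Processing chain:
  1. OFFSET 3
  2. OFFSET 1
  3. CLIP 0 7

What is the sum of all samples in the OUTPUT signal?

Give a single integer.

Answer: 32

Derivation:
Input: [-2, 1, 0, 7, 4, 6]
Stage 1 (OFFSET 3): -2+3=1, 1+3=4, 0+3=3, 7+3=10, 4+3=7, 6+3=9 -> [1, 4, 3, 10, 7, 9]
Stage 2 (OFFSET 1): 1+1=2, 4+1=5, 3+1=4, 10+1=11, 7+1=8, 9+1=10 -> [2, 5, 4, 11, 8, 10]
Stage 3 (CLIP 0 7): clip(2,0,7)=2, clip(5,0,7)=5, clip(4,0,7)=4, clip(11,0,7)=7, clip(8,0,7)=7, clip(10,0,7)=7 -> [2, 5, 4, 7, 7, 7]
Output sum: 32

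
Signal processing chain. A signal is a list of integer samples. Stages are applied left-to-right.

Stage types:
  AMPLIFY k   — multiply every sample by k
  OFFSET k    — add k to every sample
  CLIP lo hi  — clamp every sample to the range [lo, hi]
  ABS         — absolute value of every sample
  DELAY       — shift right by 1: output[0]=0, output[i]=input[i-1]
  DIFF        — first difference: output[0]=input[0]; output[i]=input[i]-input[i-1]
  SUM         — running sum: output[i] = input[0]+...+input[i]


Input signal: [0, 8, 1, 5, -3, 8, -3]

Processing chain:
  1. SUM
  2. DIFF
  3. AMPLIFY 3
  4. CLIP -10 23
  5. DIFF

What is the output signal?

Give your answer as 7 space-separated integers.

Input: [0, 8, 1, 5, -3, 8, -3]
Stage 1 (SUM): sum[0..0]=0, sum[0..1]=8, sum[0..2]=9, sum[0..3]=14, sum[0..4]=11, sum[0..5]=19, sum[0..6]=16 -> [0, 8, 9, 14, 11, 19, 16]
Stage 2 (DIFF): s[0]=0, 8-0=8, 9-8=1, 14-9=5, 11-14=-3, 19-11=8, 16-19=-3 -> [0, 8, 1, 5, -3, 8, -3]
Stage 3 (AMPLIFY 3): 0*3=0, 8*3=24, 1*3=3, 5*3=15, -3*3=-9, 8*3=24, -3*3=-9 -> [0, 24, 3, 15, -9, 24, -9]
Stage 4 (CLIP -10 23): clip(0,-10,23)=0, clip(24,-10,23)=23, clip(3,-10,23)=3, clip(15,-10,23)=15, clip(-9,-10,23)=-9, clip(24,-10,23)=23, clip(-9,-10,23)=-9 -> [0, 23, 3, 15, -9, 23, -9]
Stage 5 (DIFF): s[0]=0, 23-0=23, 3-23=-20, 15-3=12, -9-15=-24, 23--9=32, -9-23=-32 -> [0, 23, -20, 12, -24, 32, -32]

Answer: 0 23 -20 12 -24 32 -32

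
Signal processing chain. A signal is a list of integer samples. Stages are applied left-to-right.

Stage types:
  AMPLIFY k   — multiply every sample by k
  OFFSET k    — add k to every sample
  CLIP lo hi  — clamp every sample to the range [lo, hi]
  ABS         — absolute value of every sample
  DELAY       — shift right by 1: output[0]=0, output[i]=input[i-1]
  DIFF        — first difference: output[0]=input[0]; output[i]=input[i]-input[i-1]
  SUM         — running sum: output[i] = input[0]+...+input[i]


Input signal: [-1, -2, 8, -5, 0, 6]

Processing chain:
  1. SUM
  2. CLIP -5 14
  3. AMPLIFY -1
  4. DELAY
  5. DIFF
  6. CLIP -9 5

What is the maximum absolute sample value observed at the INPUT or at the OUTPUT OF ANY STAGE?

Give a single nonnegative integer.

Input: [-1, -2, 8, -5, 0, 6] (max |s|=8)
Stage 1 (SUM): sum[0..0]=-1, sum[0..1]=-3, sum[0..2]=5, sum[0..3]=0, sum[0..4]=0, sum[0..5]=6 -> [-1, -3, 5, 0, 0, 6] (max |s|=6)
Stage 2 (CLIP -5 14): clip(-1,-5,14)=-1, clip(-3,-5,14)=-3, clip(5,-5,14)=5, clip(0,-5,14)=0, clip(0,-5,14)=0, clip(6,-5,14)=6 -> [-1, -3, 5, 0, 0, 6] (max |s|=6)
Stage 3 (AMPLIFY -1): -1*-1=1, -3*-1=3, 5*-1=-5, 0*-1=0, 0*-1=0, 6*-1=-6 -> [1, 3, -5, 0, 0, -6] (max |s|=6)
Stage 4 (DELAY): [0, 1, 3, -5, 0, 0] = [0, 1, 3, -5, 0, 0] -> [0, 1, 3, -5, 0, 0] (max |s|=5)
Stage 5 (DIFF): s[0]=0, 1-0=1, 3-1=2, -5-3=-8, 0--5=5, 0-0=0 -> [0, 1, 2, -8, 5, 0] (max |s|=8)
Stage 6 (CLIP -9 5): clip(0,-9,5)=0, clip(1,-9,5)=1, clip(2,-9,5)=2, clip(-8,-9,5)=-8, clip(5,-9,5)=5, clip(0,-9,5)=0 -> [0, 1, 2, -8, 5, 0] (max |s|=8)
Overall max amplitude: 8

Answer: 8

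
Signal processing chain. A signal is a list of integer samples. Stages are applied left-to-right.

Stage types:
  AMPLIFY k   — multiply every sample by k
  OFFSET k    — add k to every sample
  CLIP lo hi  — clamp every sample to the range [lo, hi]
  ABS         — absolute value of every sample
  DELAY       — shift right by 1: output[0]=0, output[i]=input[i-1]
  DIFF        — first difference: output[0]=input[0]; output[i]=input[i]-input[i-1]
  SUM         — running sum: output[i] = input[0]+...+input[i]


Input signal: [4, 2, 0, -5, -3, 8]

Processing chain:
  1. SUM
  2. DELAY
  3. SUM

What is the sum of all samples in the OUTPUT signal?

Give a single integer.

Input: [4, 2, 0, -5, -3, 8]
Stage 1 (SUM): sum[0..0]=4, sum[0..1]=6, sum[0..2]=6, sum[0..3]=1, sum[0..4]=-2, sum[0..5]=6 -> [4, 6, 6, 1, -2, 6]
Stage 2 (DELAY): [0, 4, 6, 6, 1, -2] = [0, 4, 6, 6, 1, -2] -> [0, 4, 6, 6, 1, -2]
Stage 3 (SUM): sum[0..0]=0, sum[0..1]=4, sum[0..2]=10, sum[0..3]=16, sum[0..4]=17, sum[0..5]=15 -> [0, 4, 10, 16, 17, 15]
Output sum: 62

Answer: 62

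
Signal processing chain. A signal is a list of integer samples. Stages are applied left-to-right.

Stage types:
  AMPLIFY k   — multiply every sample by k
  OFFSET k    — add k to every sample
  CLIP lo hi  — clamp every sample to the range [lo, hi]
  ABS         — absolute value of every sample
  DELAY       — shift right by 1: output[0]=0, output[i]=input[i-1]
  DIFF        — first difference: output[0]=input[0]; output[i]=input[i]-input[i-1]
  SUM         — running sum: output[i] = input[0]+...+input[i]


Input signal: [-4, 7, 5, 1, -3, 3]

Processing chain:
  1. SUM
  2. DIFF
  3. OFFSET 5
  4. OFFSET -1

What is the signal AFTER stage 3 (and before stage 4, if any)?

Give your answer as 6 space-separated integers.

Answer: 1 12 10 6 2 8

Derivation:
Input: [-4, 7, 5, 1, -3, 3]
Stage 1 (SUM): sum[0..0]=-4, sum[0..1]=3, sum[0..2]=8, sum[0..3]=9, sum[0..4]=6, sum[0..5]=9 -> [-4, 3, 8, 9, 6, 9]
Stage 2 (DIFF): s[0]=-4, 3--4=7, 8-3=5, 9-8=1, 6-9=-3, 9-6=3 -> [-4, 7, 5, 1, -3, 3]
Stage 3 (OFFSET 5): -4+5=1, 7+5=12, 5+5=10, 1+5=6, -3+5=2, 3+5=8 -> [1, 12, 10, 6, 2, 8]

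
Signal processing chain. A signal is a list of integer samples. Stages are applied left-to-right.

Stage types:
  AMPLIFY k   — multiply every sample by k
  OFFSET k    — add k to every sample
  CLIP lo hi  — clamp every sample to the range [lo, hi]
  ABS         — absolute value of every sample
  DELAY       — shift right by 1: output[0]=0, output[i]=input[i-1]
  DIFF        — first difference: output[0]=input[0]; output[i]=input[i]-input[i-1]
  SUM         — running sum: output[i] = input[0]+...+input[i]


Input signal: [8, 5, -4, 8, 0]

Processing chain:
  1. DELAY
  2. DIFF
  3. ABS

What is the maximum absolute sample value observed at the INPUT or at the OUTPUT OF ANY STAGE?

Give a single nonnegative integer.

Answer: 12

Derivation:
Input: [8, 5, -4, 8, 0] (max |s|=8)
Stage 1 (DELAY): [0, 8, 5, -4, 8] = [0, 8, 5, -4, 8] -> [0, 8, 5, -4, 8] (max |s|=8)
Stage 2 (DIFF): s[0]=0, 8-0=8, 5-8=-3, -4-5=-9, 8--4=12 -> [0, 8, -3, -9, 12] (max |s|=12)
Stage 3 (ABS): |0|=0, |8|=8, |-3|=3, |-9|=9, |12|=12 -> [0, 8, 3, 9, 12] (max |s|=12)
Overall max amplitude: 12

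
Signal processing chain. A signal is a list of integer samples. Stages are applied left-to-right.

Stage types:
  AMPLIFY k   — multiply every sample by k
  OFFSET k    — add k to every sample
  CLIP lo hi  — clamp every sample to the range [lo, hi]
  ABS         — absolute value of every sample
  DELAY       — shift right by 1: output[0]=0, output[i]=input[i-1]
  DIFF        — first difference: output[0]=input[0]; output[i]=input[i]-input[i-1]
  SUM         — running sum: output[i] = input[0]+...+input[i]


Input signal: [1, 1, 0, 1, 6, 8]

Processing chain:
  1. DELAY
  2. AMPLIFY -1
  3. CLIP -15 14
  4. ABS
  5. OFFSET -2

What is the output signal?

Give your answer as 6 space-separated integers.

Input: [1, 1, 0, 1, 6, 8]
Stage 1 (DELAY): [0, 1, 1, 0, 1, 6] = [0, 1, 1, 0, 1, 6] -> [0, 1, 1, 0, 1, 6]
Stage 2 (AMPLIFY -1): 0*-1=0, 1*-1=-1, 1*-1=-1, 0*-1=0, 1*-1=-1, 6*-1=-6 -> [0, -1, -1, 0, -1, -6]
Stage 3 (CLIP -15 14): clip(0,-15,14)=0, clip(-1,-15,14)=-1, clip(-1,-15,14)=-1, clip(0,-15,14)=0, clip(-1,-15,14)=-1, clip(-6,-15,14)=-6 -> [0, -1, -1, 0, -1, -6]
Stage 4 (ABS): |0|=0, |-1|=1, |-1|=1, |0|=0, |-1|=1, |-6|=6 -> [0, 1, 1, 0, 1, 6]
Stage 5 (OFFSET -2): 0+-2=-2, 1+-2=-1, 1+-2=-1, 0+-2=-2, 1+-2=-1, 6+-2=4 -> [-2, -1, -1, -2, -1, 4]

Answer: -2 -1 -1 -2 -1 4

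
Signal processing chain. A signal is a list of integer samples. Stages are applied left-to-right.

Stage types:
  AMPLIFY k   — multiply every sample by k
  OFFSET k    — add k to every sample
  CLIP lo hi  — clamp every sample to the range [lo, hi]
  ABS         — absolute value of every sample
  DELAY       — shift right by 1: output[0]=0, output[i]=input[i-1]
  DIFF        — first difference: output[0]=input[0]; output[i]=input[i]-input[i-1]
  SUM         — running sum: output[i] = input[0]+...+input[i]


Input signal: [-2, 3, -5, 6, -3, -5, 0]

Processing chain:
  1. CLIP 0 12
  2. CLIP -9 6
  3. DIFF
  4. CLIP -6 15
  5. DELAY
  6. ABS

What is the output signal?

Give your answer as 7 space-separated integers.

Input: [-2, 3, -5, 6, -3, -5, 0]
Stage 1 (CLIP 0 12): clip(-2,0,12)=0, clip(3,0,12)=3, clip(-5,0,12)=0, clip(6,0,12)=6, clip(-3,0,12)=0, clip(-5,0,12)=0, clip(0,0,12)=0 -> [0, 3, 0, 6, 0, 0, 0]
Stage 2 (CLIP -9 6): clip(0,-9,6)=0, clip(3,-9,6)=3, clip(0,-9,6)=0, clip(6,-9,6)=6, clip(0,-9,6)=0, clip(0,-9,6)=0, clip(0,-9,6)=0 -> [0, 3, 0, 6, 0, 0, 0]
Stage 3 (DIFF): s[0]=0, 3-0=3, 0-3=-3, 6-0=6, 0-6=-6, 0-0=0, 0-0=0 -> [0, 3, -3, 6, -6, 0, 0]
Stage 4 (CLIP -6 15): clip(0,-6,15)=0, clip(3,-6,15)=3, clip(-3,-6,15)=-3, clip(6,-6,15)=6, clip(-6,-6,15)=-6, clip(0,-6,15)=0, clip(0,-6,15)=0 -> [0, 3, -3, 6, -6, 0, 0]
Stage 5 (DELAY): [0, 0, 3, -3, 6, -6, 0] = [0, 0, 3, -3, 6, -6, 0] -> [0, 0, 3, -3, 6, -6, 0]
Stage 6 (ABS): |0|=0, |0|=0, |3|=3, |-3|=3, |6|=6, |-6|=6, |0|=0 -> [0, 0, 3, 3, 6, 6, 0]

Answer: 0 0 3 3 6 6 0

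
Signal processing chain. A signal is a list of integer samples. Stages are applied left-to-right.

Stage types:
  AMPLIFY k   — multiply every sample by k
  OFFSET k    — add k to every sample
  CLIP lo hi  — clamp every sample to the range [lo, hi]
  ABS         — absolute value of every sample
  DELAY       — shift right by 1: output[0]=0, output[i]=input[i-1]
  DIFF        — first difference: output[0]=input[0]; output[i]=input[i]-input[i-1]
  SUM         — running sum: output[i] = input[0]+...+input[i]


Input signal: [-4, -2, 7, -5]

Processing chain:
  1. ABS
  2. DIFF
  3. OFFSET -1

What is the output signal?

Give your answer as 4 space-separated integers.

Answer: 3 -3 4 -3

Derivation:
Input: [-4, -2, 7, -5]
Stage 1 (ABS): |-4|=4, |-2|=2, |7|=7, |-5|=5 -> [4, 2, 7, 5]
Stage 2 (DIFF): s[0]=4, 2-4=-2, 7-2=5, 5-7=-2 -> [4, -2, 5, -2]
Stage 3 (OFFSET -1): 4+-1=3, -2+-1=-3, 5+-1=4, -2+-1=-3 -> [3, -3, 4, -3]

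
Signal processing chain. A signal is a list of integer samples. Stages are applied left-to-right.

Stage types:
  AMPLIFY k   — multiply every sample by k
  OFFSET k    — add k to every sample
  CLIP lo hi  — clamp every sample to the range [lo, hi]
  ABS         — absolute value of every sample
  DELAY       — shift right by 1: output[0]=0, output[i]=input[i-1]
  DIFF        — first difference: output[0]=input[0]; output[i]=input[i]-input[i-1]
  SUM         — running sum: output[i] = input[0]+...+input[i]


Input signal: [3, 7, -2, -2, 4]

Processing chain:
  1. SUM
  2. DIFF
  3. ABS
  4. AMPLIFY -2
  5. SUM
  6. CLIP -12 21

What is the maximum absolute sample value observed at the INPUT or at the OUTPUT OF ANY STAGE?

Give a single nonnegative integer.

Input: [3, 7, -2, -2, 4] (max |s|=7)
Stage 1 (SUM): sum[0..0]=3, sum[0..1]=10, sum[0..2]=8, sum[0..3]=6, sum[0..4]=10 -> [3, 10, 8, 6, 10] (max |s|=10)
Stage 2 (DIFF): s[0]=3, 10-3=7, 8-10=-2, 6-8=-2, 10-6=4 -> [3, 7, -2, -2, 4] (max |s|=7)
Stage 3 (ABS): |3|=3, |7|=7, |-2|=2, |-2|=2, |4|=4 -> [3, 7, 2, 2, 4] (max |s|=7)
Stage 4 (AMPLIFY -2): 3*-2=-6, 7*-2=-14, 2*-2=-4, 2*-2=-4, 4*-2=-8 -> [-6, -14, -4, -4, -8] (max |s|=14)
Stage 5 (SUM): sum[0..0]=-6, sum[0..1]=-20, sum[0..2]=-24, sum[0..3]=-28, sum[0..4]=-36 -> [-6, -20, -24, -28, -36] (max |s|=36)
Stage 6 (CLIP -12 21): clip(-6,-12,21)=-6, clip(-20,-12,21)=-12, clip(-24,-12,21)=-12, clip(-28,-12,21)=-12, clip(-36,-12,21)=-12 -> [-6, -12, -12, -12, -12] (max |s|=12)
Overall max amplitude: 36

Answer: 36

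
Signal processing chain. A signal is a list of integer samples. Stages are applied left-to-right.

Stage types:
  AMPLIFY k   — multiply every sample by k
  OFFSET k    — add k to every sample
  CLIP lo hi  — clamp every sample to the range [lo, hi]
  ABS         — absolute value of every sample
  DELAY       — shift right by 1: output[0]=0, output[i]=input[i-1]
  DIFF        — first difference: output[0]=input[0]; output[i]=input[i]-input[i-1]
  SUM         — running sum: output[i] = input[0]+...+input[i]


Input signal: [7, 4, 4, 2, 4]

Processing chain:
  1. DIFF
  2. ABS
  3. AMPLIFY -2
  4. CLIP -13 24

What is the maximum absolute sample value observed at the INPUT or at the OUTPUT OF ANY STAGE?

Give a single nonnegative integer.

Input: [7, 4, 4, 2, 4] (max |s|=7)
Stage 1 (DIFF): s[0]=7, 4-7=-3, 4-4=0, 2-4=-2, 4-2=2 -> [7, -3, 0, -2, 2] (max |s|=7)
Stage 2 (ABS): |7|=7, |-3|=3, |0|=0, |-2|=2, |2|=2 -> [7, 3, 0, 2, 2] (max |s|=7)
Stage 3 (AMPLIFY -2): 7*-2=-14, 3*-2=-6, 0*-2=0, 2*-2=-4, 2*-2=-4 -> [-14, -6, 0, -4, -4] (max |s|=14)
Stage 4 (CLIP -13 24): clip(-14,-13,24)=-13, clip(-6,-13,24)=-6, clip(0,-13,24)=0, clip(-4,-13,24)=-4, clip(-4,-13,24)=-4 -> [-13, -6, 0, -4, -4] (max |s|=13)
Overall max amplitude: 14

Answer: 14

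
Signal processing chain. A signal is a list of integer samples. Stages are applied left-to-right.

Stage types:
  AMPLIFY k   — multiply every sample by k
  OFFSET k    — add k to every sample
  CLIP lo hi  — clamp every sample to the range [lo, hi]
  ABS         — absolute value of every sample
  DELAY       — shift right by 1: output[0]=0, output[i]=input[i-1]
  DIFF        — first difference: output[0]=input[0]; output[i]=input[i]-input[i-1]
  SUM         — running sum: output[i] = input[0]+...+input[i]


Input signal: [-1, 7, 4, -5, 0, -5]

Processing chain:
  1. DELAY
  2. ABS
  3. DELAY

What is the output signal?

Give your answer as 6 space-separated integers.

Input: [-1, 7, 4, -5, 0, -5]
Stage 1 (DELAY): [0, -1, 7, 4, -5, 0] = [0, -1, 7, 4, -5, 0] -> [0, -1, 7, 4, -5, 0]
Stage 2 (ABS): |0|=0, |-1|=1, |7|=7, |4|=4, |-5|=5, |0|=0 -> [0, 1, 7, 4, 5, 0]
Stage 3 (DELAY): [0, 0, 1, 7, 4, 5] = [0, 0, 1, 7, 4, 5] -> [0, 0, 1, 7, 4, 5]

Answer: 0 0 1 7 4 5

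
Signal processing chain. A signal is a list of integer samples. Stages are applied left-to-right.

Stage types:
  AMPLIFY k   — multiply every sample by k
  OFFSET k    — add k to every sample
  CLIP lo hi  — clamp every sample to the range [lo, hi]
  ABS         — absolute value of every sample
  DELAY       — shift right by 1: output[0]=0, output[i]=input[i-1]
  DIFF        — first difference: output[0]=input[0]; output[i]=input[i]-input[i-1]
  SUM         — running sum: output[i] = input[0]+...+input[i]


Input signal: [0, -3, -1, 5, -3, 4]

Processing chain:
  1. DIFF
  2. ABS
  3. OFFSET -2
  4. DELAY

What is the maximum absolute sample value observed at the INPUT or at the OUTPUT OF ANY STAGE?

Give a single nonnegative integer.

Input: [0, -3, -1, 5, -3, 4] (max |s|=5)
Stage 1 (DIFF): s[0]=0, -3-0=-3, -1--3=2, 5--1=6, -3-5=-8, 4--3=7 -> [0, -3, 2, 6, -8, 7] (max |s|=8)
Stage 2 (ABS): |0|=0, |-3|=3, |2|=2, |6|=6, |-8|=8, |7|=7 -> [0, 3, 2, 6, 8, 7] (max |s|=8)
Stage 3 (OFFSET -2): 0+-2=-2, 3+-2=1, 2+-2=0, 6+-2=4, 8+-2=6, 7+-2=5 -> [-2, 1, 0, 4, 6, 5] (max |s|=6)
Stage 4 (DELAY): [0, -2, 1, 0, 4, 6] = [0, -2, 1, 0, 4, 6] -> [0, -2, 1, 0, 4, 6] (max |s|=6)
Overall max amplitude: 8

Answer: 8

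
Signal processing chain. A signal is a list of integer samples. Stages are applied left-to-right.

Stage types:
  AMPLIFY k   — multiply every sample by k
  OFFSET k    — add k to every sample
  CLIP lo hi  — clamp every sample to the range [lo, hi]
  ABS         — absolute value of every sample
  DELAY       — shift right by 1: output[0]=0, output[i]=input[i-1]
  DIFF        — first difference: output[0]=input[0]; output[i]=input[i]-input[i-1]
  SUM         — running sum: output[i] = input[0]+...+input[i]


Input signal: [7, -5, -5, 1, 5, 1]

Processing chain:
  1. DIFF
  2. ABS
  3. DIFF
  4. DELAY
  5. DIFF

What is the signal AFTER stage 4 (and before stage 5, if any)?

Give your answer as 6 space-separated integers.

Answer: 0 7 5 -12 6 -2

Derivation:
Input: [7, -5, -5, 1, 5, 1]
Stage 1 (DIFF): s[0]=7, -5-7=-12, -5--5=0, 1--5=6, 5-1=4, 1-5=-4 -> [7, -12, 0, 6, 4, -4]
Stage 2 (ABS): |7|=7, |-12|=12, |0|=0, |6|=6, |4|=4, |-4|=4 -> [7, 12, 0, 6, 4, 4]
Stage 3 (DIFF): s[0]=7, 12-7=5, 0-12=-12, 6-0=6, 4-6=-2, 4-4=0 -> [7, 5, -12, 6, -2, 0]
Stage 4 (DELAY): [0, 7, 5, -12, 6, -2] = [0, 7, 5, -12, 6, -2] -> [0, 7, 5, -12, 6, -2]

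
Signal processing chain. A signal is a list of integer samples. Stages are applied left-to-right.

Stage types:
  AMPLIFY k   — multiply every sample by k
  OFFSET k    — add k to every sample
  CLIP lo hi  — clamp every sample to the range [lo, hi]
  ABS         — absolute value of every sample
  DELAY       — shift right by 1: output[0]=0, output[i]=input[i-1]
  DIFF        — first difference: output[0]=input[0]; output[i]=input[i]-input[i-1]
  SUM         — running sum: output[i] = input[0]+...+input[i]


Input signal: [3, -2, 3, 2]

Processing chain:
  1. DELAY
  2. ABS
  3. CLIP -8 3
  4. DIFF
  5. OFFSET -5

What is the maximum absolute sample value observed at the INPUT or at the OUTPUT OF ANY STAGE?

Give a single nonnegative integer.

Input: [3, -2, 3, 2] (max |s|=3)
Stage 1 (DELAY): [0, 3, -2, 3] = [0, 3, -2, 3] -> [0, 3, -2, 3] (max |s|=3)
Stage 2 (ABS): |0|=0, |3|=3, |-2|=2, |3|=3 -> [0, 3, 2, 3] (max |s|=3)
Stage 3 (CLIP -8 3): clip(0,-8,3)=0, clip(3,-8,3)=3, clip(2,-8,3)=2, clip(3,-8,3)=3 -> [0, 3, 2, 3] (max |s|=3)
Stage 4 (DIFF): s[0]=0, 3-0=3, 2-3=-1, 3-2=1 -> [0, 3, -1, 1] (max |s|=3)
Stage 5 (OFFSET -5): 0+-5=-5, 3+-5=-2, -1+-5=-6, 1+-5=-4 -> [-5, -2, -6, -4] (max |s|=6)
Overall max amplitude: 6

Answer: 6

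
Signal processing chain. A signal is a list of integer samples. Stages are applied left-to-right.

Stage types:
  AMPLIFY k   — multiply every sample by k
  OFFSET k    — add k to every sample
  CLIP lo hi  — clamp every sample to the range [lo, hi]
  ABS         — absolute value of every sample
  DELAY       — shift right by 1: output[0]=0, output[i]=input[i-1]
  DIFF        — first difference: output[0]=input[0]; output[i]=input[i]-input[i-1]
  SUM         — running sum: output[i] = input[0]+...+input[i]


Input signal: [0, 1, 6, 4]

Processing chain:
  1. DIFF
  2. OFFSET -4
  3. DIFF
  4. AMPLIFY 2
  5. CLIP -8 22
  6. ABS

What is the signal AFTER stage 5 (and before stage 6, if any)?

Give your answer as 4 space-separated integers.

Input: [0, 1, 6, 4]
Stage 1 (DIFF): s[0]=0, 1-0=1, 6-1=5, 4-6=-2 -> [0, 1, 5, -2]
Stage 2 (OFFSET -4): 0+-4=-4, 1+-4=-3, 5+-4=1, -2+-4=-6 -> [-4, -3, 1, -6]
Stage 3 (DIFF): s[0]=-4, -3--4=1, 1--3=4, -6-1=-7 -> [-4, 1, 4, -7]
Stage 4 (AMPLIFY 2): -4*2=-8, 1*2=2, 4*2=8, -7*2=-14 -> [-8, 2, 8, -14]
Stage 5 (CLIP -8 22): clip(-8,-8,22)=-8, clip(2,-8,22)=2, clip(8,-8,22)=8, clip(-14,-8,22)=-8 -> [-8, 2, 8, -8]

Answer: -8 2 8 -8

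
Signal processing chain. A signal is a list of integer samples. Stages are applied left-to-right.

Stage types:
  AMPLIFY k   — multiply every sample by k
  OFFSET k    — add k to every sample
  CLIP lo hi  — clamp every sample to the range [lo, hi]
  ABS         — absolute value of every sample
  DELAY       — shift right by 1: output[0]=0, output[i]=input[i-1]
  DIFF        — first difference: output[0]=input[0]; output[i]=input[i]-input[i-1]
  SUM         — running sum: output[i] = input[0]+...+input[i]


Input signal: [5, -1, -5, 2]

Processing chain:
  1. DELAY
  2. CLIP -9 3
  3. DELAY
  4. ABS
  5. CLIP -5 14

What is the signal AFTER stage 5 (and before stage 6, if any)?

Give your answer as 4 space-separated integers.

Answer: 0 0 3 1

Derivation:
Input: [5, -1, -5, 2]
Stage 1 (DELAY): [0, 5, -1, -5] = [0, 5, -1, -5] -> [0, 5, -1, -5]
Stage 2 (CLIP -9 3): clip(0,-9,3)=0, clip(5,-9,3)=3, clip(-1,-9,3)=-1, clip(-5,-9,3)=-5 -> [0, 3, -1, -5]
Stage 3 (DELAY): [0, 0, 3, -1] = [0, 0, 3, -1] -> [0, 0, 3, -1]
Stage 4 (ABS): |0|=0, |0|=0, |3|=3, |-1|=1 -> [0, 0, 3, 1]
Stage 5 (CLIP -5 14): clip(0,-5,14)=0, clip(0,-5,14)=0, clip(3,-5,14)=3, clip(1,-5,14)=1 -> [0, 0, 3, 1]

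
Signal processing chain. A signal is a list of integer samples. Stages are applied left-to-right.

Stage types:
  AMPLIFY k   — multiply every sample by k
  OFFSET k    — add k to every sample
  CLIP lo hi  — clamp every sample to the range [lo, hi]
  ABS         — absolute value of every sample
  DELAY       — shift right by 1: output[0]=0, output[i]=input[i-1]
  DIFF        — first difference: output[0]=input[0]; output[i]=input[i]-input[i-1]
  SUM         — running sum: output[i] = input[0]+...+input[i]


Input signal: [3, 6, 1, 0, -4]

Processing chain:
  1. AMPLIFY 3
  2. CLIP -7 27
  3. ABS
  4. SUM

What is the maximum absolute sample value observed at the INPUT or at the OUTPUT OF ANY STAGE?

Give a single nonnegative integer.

Input: [3, 6, 1, 0, -4] (max |s|=6)
Stage 1 (AMPLIFY 3): 3*3=9, 6*3=18, 1*3=3, 0*3=0, -4*3=-12 -> [9, 18, 3, 0, -12] (max |s|=18)
Stage 2 (CLIP -7 27): clip(9,-7,27)=9, clip(18,-7,27)=18, clip(3,-7,27)=3, clip(0,-7,27)=0, clip(-12,-7,27)=-7 -> [9, 18, 3, 0, -7] (max |s|=18)
Stage 3 (ABS): |9|=9, |18|=18, |3|=3, |0|=0, |-7|=7 -> [9, 18, 3, 0, 7] (max |s|=18)
Stage 4 (SUM): sum[0..0]=9, sum[0..1]=27, sum[0..2]=30, sum[0..3]=30, sum[0..4]=37 -> [9, 27, 30, 30, 37] (max |s|=37)
Overall max amplitude: 37

Answer: 37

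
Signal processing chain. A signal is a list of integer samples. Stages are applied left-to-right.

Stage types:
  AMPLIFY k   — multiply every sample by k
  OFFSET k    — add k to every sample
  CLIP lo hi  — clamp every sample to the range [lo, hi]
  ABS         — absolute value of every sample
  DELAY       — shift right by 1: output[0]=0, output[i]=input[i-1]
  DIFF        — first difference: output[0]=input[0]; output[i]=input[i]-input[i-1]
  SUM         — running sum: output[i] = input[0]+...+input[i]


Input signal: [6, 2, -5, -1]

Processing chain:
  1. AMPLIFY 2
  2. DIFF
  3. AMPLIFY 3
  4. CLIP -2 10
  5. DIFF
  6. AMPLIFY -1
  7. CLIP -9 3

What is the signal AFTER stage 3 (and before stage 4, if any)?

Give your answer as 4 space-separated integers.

Input: [6, 2, -5, -1]
Stage 1 (AMPLIFY 2): 6*2=12, 2*2=4, -5*2=-10, -1*2=-2 -> [12, 4, -10, -2]
Stage 2 (DIFF): s[0]=12, 4-12=-8, -10-4=-14, -2--10=8 -> [12, -8, -14, 8]
Stage 3 (AMPLIFY 3): 12*3=36, -8*3=-24, -14*3=-42, 8*3=24 -> [36, -24, -42, 24]

Answer: 36 -24 -42 24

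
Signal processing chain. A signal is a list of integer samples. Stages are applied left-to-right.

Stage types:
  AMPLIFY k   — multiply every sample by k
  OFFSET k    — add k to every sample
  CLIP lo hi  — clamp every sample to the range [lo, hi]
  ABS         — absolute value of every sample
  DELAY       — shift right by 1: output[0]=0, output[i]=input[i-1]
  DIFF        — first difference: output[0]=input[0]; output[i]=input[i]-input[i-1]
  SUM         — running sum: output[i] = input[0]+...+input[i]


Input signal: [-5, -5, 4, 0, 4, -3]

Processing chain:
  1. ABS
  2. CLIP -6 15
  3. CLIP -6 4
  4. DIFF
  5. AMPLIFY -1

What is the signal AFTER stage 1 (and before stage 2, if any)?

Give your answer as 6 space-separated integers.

Answer: 5 5 4 0 4 3

Derivation:
Input: [-5, -5, 4, 0, 4, -3]
Stage 1 (ABS): |-5|=5, |-5|=5, |4|=4, |0|=0, |4|=4, |-3|=3 -> [5, 5, 4, 0, 4, 3]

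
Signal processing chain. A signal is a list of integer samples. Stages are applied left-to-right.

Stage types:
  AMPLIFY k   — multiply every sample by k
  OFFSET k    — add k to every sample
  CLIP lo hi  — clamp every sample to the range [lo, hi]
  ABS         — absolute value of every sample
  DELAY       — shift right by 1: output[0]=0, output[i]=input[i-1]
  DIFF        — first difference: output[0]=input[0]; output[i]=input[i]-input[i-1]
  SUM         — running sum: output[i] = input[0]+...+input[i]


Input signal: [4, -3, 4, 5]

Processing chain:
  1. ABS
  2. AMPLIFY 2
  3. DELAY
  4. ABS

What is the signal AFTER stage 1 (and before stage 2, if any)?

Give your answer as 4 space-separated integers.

Answer: 4 3 4 5

Derivation:
Input: [4, -3, 4, 5]
Stage 1 (ABS): |4|=4, |-3|=3, |4|=4, |5|=5 -> [4, 3, 4, 5]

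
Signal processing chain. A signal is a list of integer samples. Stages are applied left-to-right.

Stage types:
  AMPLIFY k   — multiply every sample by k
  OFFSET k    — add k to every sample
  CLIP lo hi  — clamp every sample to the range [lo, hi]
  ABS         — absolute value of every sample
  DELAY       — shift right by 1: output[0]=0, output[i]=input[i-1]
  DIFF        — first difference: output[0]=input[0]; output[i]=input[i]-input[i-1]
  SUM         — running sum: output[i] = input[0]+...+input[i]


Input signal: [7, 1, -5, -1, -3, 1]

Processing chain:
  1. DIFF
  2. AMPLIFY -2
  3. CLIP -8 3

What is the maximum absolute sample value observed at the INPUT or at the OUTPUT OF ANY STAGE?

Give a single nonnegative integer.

Input: [7, 1, -5, -1, -3, 1] (max |s|=7)
Stage 1 (DIFF): s[0]=7, 1-7=-6, -5-1=-6, -1--5=4, -3--1=-2, 1--3=4 -> [7, -6, -6, 4, -2, 4] (max |s|=7)
Stage 2 (AMPLIFY -2): 7*-2=-14, -6*-2=12, -6*-2=12, 4*-2=-8, -2*-2=4, 4*-2=-8 -> [-14, 12, 12, -8, 4, -8] (max |s|=14)
Stage 3 (CLIP -8 3): clip(-14,-8,3)=-8, clip(12,-8,3)=3, clip(12,-8,3)=3, clip(-8,-8,3)=-8, clip(4,-8,3)=3, clip(-8,-8,3)=-8 -> [-8, 3, 3, -8, 3, -8] (max |s|=8)
Overall max amplitude: 14

Answer: 14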